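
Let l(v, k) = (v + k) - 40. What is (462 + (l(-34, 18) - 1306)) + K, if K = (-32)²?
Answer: 124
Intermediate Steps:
l(v, k) = -40 + k + v (l(v, k) = (k + v) - 40 = -40 + k + v)
K = 1024
(462 + (l(-34, 18) - 1306)) + K = (462 + ((-40 + 18 - 34) - 1306)) + 1024 = (462 + (-56 - 1306)) + 1024 = (462 - 1362) + 1024 = -900 + 1024 = 124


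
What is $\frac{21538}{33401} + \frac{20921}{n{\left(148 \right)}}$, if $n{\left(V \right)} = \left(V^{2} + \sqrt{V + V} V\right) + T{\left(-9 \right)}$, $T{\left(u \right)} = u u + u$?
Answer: $\frac{3202307141499}{1989284199224} - \frac{774077 \sqrt{74}}{59557624} \approx 1.498$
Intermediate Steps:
$T{\left(u \right)} = u + u^{2}$ ($T{\left(u \right)} = u^{2} + u = u + u^{2}$)
$n{\left(V \right)} = 72 + V^{2} + \sqrt{2} V^{\frac{3}{2}}$ ($n{\left(V \right)} = \left(V^{2} + \sqrt{V + V} V\right) - 9 \left(1 - 9\right) = \left(V^{2} + \sqrt{2 V} V\right) - -72 = \left(V^{2} + \sqrt{2} \sqrt{V} V\right) + 72 = \left(V^{2} + \sqrt{2} V^{\frac{3}{2}}\right) + 72 = 72 + V^{2} + \sqrt{2} V^{\frac{3}{2}}$)
$\frac{21538}{33401} + \frac{20921}{n{\left(148 \right)}} = \frac{21538}{33401} + \frac{20921}{72 + 148^{2} + \sqrt{2} \cdot 148^{\frac{3}{2}}} = 21538 \cdot \frac{1}{33401} + \frac{20921}{72 + 21904 + \sqrt{2} \cdot 296 \sqrt{37}} = \frac{21538}{33401} + \frac{20921}{72 + 21904 + 296 \sqrt{74}} = \frac{21538}{33401} + \frac{20921}{21976 + 296 \sqrt{74}}$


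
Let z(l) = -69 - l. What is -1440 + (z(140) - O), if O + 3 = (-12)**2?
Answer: -1790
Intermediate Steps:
O = 141 (O = -3 + (-12)**2 = -3 + 144 = 141)
-1440 + (z(140) - O) = -1440 + ((-69 - 1*140) - 1*141) = -1440 + ((-69 - 140) - 141) = -1440 + (-209 - 141) = -1440 - 350 = -1790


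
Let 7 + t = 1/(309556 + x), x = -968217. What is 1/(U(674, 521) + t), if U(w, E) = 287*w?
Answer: 658661/127405455890 ≈ 5.1698e-6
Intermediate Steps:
t = -4610628/658661 (t = -7 + 1/(309556 - 968217) = -7 + 1/(-658661) = -7 - 1/658661 = -4610628/658661 ≈ -7.0000)
1/(U(674, 521) + t) = 1/(287*674 - 4610628/658661) = 1/(193438 - 4610628/658661) = 1/(127405455890/658661) = 658661/127405455890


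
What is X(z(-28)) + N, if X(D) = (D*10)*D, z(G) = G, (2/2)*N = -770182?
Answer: -762342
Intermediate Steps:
N = -770182
X(D) = 10*D**2 (X(D) = (10*D)*D = 10*D**2)
X(z(-28)) + N = 10*(-28)**2 - 770182 = 10*784 - 770182 = 7840 - 770182 = -762342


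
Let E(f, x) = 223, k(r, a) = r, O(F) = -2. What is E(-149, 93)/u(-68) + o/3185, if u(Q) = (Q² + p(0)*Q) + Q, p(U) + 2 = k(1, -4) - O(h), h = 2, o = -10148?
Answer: -44833969/14294280 ≈ -3.1365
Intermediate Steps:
p(U) = 1 (p(U) = -2 + (1 - 1*(-2)) = -2 + (1 + 2) = -2 + 3 = 1)
u(Q) = Q² + 2*Q (u(Q) = (Q² + 1*Q) + Q = (Q² + Q) + Q = (Q + Q²) + Q = Q² + 2*Q)
E(-149, 93)/u(-68) + o/3185 = 223/((-68*(2 - 68))) - 10148/3185 = 223/((-68*(-66))) - 10148*1/3185 = 223/4488 - 10148/3185 = -44833969/14294280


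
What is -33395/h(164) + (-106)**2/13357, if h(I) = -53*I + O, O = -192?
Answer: 545877639/118663588 ≈ 4.6002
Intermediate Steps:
h(I) = -192 - 53*I (h(I) = -53*I - 192 = -192 - 53*I)
-33395/h(164) + (-106)**2/13357 = -33395/(-192 - 53*164) + (-106)**2/13357 = -33395/(-192 - 8692) + 11236*(1/13357) = -33395/(-8884) + 11236/13357 = -33395*(-1/8884) + 11236/13357 = 33395/8884 + 11236/13357 = 545877639/118663588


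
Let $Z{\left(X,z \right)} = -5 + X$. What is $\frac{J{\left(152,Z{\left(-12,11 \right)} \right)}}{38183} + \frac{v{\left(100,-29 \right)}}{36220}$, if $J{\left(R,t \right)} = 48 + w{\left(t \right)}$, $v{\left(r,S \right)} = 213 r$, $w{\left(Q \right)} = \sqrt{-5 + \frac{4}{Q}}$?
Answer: $\frac{40751823}{69149413} + \frac{i \sqrt{1513}}{649111} \approx 0.58933 + 5.9924 \cdot 10^{-5} i$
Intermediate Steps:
$J{\left(R,t \right)} = 48 + \sqrt{-5 + \frac{4}{t}}$
$\frac{J{\left(152,Z{\left(-12,11 \right)} \right)}}{38183} + \frac{v{\left(100,-29 \right)}}{36220} = \frac{48 + \sqrt{-5 + \frac{4}{-5 - 12}}}{38183} + \frac{213 \cdot 100}{36220} = \left(48 + \sqrt{-5 + \frac{4}{-17}}\right) \frac{1}{38183} + 21300 \cdot \frac{1}{36220} = \left(48 + \sqrt{-5 + 4 \left(- \frac{1}{17}\right)}\right) \frac{1}{38183} + \frac{1065}{1811} = \left(48 + \sqrt{-5 - \frac{4}{17}}\right) \frac{1}{38183} + \frac{1065}{1811} = \left(48 + \sqrt{- \frac{89}{17}}\right) \frac{1}{38183} + \frac{1065}{1811} = \left(48 + \frac{i \sqrt{1513}}{17}\right) \frac{1}{38183} + \frac{1065}{1811} = \left(\frac{48}{38183} + \frac{i \sqrt{1513}}{649111}\right) + \frac{1065}{1811} = \frac{40751823}{69149413} + \frac{i \sqrt{1513}}{649111}$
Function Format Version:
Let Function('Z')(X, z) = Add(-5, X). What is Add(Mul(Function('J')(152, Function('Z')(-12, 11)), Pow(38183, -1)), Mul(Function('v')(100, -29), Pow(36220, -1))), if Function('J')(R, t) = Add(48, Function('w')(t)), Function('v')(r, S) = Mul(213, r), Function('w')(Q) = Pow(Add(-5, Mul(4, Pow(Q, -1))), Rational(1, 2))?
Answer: Add(Rational(40751823, 69149413), Mul(Rational(1, 649111), I, Pow(1513, Rational(1, 2)))) ≈ Add(0.58933, Mul(5.9924e-5, I))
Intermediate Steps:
Function('J')(R, t) = Add(48, Pow(Add(-5, Mul(4, Pow(t, -1))), Rational(1, 2)))
Add(Mul(Function('J')(152, Function('Z')(-12, 11)), Pow(38183, -1)), Mul(Function('v')(100, -29), Pow(36220, -1))) = Add(Mul(Add(48, Pow(Add(-5, Mul(4, Pow(Add(-5, -12), -1))), Rational(1, 2))), Pow(38183, -1)), Mul(Mul(213, 100), Pow(36220, -1))) = Add(Mul(Add(48, Pow(Add(-5, Mul(4, Pow(-17, -1))), Rational(1, 2))), Rational(1, 38183)), Mul(21300, Rational(1, 36220))) = Add(Mul(Add(48, Pow(Add(-5, Mul(4, Rational(-1, 17))), Rational(1, 2))), Rational(1, 38183)), Rational(1065, 1811)) = Add(Mul(Add(48, Pow(Add(-5, Rational(-4, 17)), Rational(1, 2))), Rational(1, 38183)), Rational(1065, 1811)) = Add(Mul(Add(48, Pow(Rational(-89, 17), Rational(1, 2))), Rational(1, 38183)), Rational(1065, 1811)) = Add(Mul(Add(48, Mul(Rational(1, 17), I, Pow(1513, Rational(1, 2)))), Rational(1, 38183)), Rational(1065, 1811)) = Add(Add(Rational(48, 38183), Mul(Rational(1, 649111), I, Pow(1513, Rational(1, 2)))), Rational(1065, 1811)) = Add(Rational(40751823, 69149413), Mul(Rational(1, 649111), I, Pow(1513, Rational(1, 2))))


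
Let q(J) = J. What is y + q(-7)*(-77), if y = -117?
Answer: 422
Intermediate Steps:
y + q(-7)*(-77) = -117 - 7*(-77) = -117 + 539 = 422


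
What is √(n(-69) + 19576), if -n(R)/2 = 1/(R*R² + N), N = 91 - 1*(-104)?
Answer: √527524664388981/164157 ≈ 139.91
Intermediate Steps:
N = 195 (N = 91 + 104 = 195)
n(R) = -2/(195 + R³) (n(R) = -2/(R*R² + 195) = -2/(R³ + 195) = -2/(195 + R³))
√(n(-69) + 19576) = √(-2/(195 + (-69)³) + 19576) = √(-2/(195 - 328509) + 19576) = √(-2/(-328314) + 19576) = √(-2*(-1/328314) + 19576) = √(1/164157 + 19576) = √(3213537433/164157) = √527524664388981/164157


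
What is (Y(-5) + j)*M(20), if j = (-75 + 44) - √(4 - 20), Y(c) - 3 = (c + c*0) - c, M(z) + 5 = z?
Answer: -420 - 60*I ≈ -420.0 - 60.0*I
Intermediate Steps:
M(z) = -5 + z
Y(c) = 3 (Y(c) = 3 + ((c + c*0) - c) = 3 + ((c + 0) - c) = 3 + (c - c) = 3 + 0 = 3)
j = -31 - 4*I (j = -31 - √(-16) = -31 - 4*I ≈ -31.0 - 4.0*I)
(Y(-5) + j)*M(20) = (3 + (-31 - 4*I))*(-5 + 20) = (-28 - 4*I)*15 = -420 - 60*I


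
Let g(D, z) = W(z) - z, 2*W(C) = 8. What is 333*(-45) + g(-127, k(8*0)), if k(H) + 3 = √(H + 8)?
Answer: -14978 - 2*√2 ≈ -14981.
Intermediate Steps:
W(C) = 4 (W(C) = (½)*8 = 4)
k(H) = -3 + √(8 + H) (k(H) = -3 + √(H + 8) = -3 + √(8 + H))
g(D, z) = 4 - z
333*(-45) + g(-127, k(8*0)) = 333*(-45) + (4 - (-3 + √(8 + 8*0))) = -14985 + (4 - (-3 + √(8 + 0))) = -14985 + (4 - (-3 + √8)) = -14985 + (4 - (-3 + 2*√2)) = -14985 + (4 + (3 - 2*√2)) = -14985 + (7 - 2*√2) = -14978 - 2*√2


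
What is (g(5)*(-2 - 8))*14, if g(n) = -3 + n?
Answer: -280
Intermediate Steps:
(g(5)*(-2 - 8))*14 = ((-3 + 5)*(-2 - 8))*14 = (2*(-10))*14 = -20*14 = -280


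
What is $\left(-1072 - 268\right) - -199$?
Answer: $-1141$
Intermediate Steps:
$\left(-1072 - 268\right) - -199 = -1340 + \left(-729 + 928\right) = -1340 + 199 = -1141$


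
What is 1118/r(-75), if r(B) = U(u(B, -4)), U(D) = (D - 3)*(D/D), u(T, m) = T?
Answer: -43/3 ≈ -14.333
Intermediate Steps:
U(D) = -3 + D (U(D) = (-3 + D)*1 = -3 + D)
r(B) = -3 + B
1118/r(-75) = 1118/(-3 - 75) = 1118/(-78) = 1118*(-1/78) = -43/3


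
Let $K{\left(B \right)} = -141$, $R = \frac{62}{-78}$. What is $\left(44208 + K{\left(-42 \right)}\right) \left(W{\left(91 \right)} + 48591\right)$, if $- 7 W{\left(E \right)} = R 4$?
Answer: $\frac{194856444763}{91} \approx 2.1413 \cdot 10^{9}$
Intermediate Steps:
$R = - \frac{31}{39}$ ($R = 62 \left(- \frac{1}{78}\right) = - \frac{31}{39} \approx -0.79487$)
$W{\left(E \right)} = \frac{124}{273}$ ($W{\left(E \right)} = - \frac{\left(- \frac{31}{39}\right) 4}{7} = \left(- \frac{1}{7}\right) \left(- \frac{124}{39}\right) = \frac{124}{273}$)
$\left(44208 + K{\left(-42 \right)}\right) \left(W{\left(91 \right)} + 48591\right) = \left(44208 - 141\right) \left(\frac{124}{273} + 48591\right) = 44067 \cdot \frac{13265467}{273} = \frac{194856444763}{91}$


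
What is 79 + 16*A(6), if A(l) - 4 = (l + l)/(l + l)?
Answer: 159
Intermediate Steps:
A(l) = 5 (A(l) = 4 + (l + l)/(l + l) = 4 + (2*l)/((2*l)) = 4 + (2*l)*(1/(2*l)) = 4 + 1 = 5)
79 + 16*A(6) = 79 + 16*5 = 79 + 80 = 159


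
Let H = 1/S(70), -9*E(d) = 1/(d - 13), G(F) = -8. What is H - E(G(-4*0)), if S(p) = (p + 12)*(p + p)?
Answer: -1613/309960 ≈ -0.0052039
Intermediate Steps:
S(p) = 2*p*(12 + p) (S(p) = (12 + p)*(2*p) = 2*p*(12 + p))
E(d) = -1/(9*(-13 + d)) (E(d) = -1/(9*(d - 13)) = -1/(9*(-13 + d)))
H = 1/11480 (H = 1/(2*70*(12 + 70)) = 1/(2*70*82) = 1/11480 ≈ 8.7108e-5)
H - E(G(-4*0)) = 1/11480 - (-1)/(-117 + 9*(-8)) = 1/11480 - (-1)/(-117 - 72) = 1/11480 - (-1)/(-189) = 1/11480 - (-1)*(-1)/189 = 1/11480 - 1*1/189 = 1/11480 - 1/189 = -1613/309960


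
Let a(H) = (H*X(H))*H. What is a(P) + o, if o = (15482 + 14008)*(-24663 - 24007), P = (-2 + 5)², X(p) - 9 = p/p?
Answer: -1435277490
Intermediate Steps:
X(p) = 10 (X(p) = 9 + p/p = 9 + 1 = 10)
P = 9 (P = 3² = 9)
a(H) = 10*H² (a(H) = (H*10)*H = (10*H)*H = 10*H²)
o = -1435278300 (o = 29490*(-48670) = -1435278300)
a(P) + o = 10*9² - 1435278300 = 10*81 - 1435278300 = 810 - 1435278300 = -1435277490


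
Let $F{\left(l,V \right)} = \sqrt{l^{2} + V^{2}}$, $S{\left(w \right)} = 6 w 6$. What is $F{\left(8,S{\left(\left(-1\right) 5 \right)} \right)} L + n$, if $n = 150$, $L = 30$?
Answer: $150 + 120 \sqrt{2029} \approx 5555.3$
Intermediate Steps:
$S{\left(w \right)} = 36 w$
$F{\left(l,V \right)} = \sqrt{V^{2} + l^{2}}$
$F{\left(8,S{\left(\left(-1\right) 5 \right)} \right)} L + n = \sqrt{\left(36 \left(\left(-1\right) 5\right)\right)^{2} + 8^{2}} \cdot 30 + 150 = \sqrt{\left(36 \left(-5\right)\right)^{2} + 64} \cdot 30 + 150 = \sqrt{\left(-180\right)^{2} + 64} \cdot 30 + 150 = \sqrt{32400 + 64} \cdot 30 + 150 = \sqrt{32464} \cdot 30 + 150 = 4 \sqrt{2029} \cdot 30 + 150 = 120 \sqrt{2029} + 150 = 150 + 120 \sqrt{2029}$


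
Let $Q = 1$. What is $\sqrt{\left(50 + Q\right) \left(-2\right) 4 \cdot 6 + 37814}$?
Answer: $\sqrt{35366} \approx 188.06$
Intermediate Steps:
$\sqrt{\left(50 + Q\right) \left(-2\right) 4 \cdot 6 + 37814} = \sqrt{\left(50 + 1\right) \left(-2\right) 4 \cdot 6 + 37814} = \sqrt{51 \left(\left(-8\right) 6\right) + 37814} = \sqrt{51 \left(-48\right) + 37814} = \sqrt{-2448 + 37814} = \sqrt{35366}$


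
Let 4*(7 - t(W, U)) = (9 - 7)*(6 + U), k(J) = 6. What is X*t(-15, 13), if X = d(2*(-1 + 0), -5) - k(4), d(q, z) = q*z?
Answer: -10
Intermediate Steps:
t(W, U) = 4 - U/2 (t(W, U) = 7 - (9 - 7)*(6 + U)/4 = 7 - (6 + U)/2 = 7 - (12 + 2*U)/4 = 7 + (-3 - U/2) = 4 - U/2)
X = 4 (X = (2*(-1 + 0))*(-5) - 1*6 = (2*(-1))*(-5) - 6 = -2*(-5) - 6 = 10 - 6 = 4)
X*t(-15, 13) = 4*(4 - ½*13) = 4*(4 - 13/2) = 4*(-5/2) = -10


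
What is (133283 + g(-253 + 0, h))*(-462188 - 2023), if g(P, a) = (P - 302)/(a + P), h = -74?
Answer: -6744072262752/109 ≈ -6.1872e+10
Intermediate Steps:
g(P, a) = (-302 + P)/(P + a)
(133283 + g(-253 + 0, h))*(-462188 - 2023) = (133283 + (-302 + (-253 + 0))/((-253 + 0) - 74))*(-462188 - 2023) = (133283 + (-302 - 253)/(-253 - 74))*(-464211) = (133283 - 555/(-327))*(-464211) = (133283 - 1/327*(-555))*(-464211) = (133283 + 185/109)*(-464211) = (14528032/109)*(-464211) = -6744072262752/109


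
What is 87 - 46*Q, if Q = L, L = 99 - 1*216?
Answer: 5469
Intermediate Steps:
L = -117 (L = 99 - 216 = -117)
Q = -117
87 - 46*Q = 87 - 46*(-117) = 87 + 5382 = 5469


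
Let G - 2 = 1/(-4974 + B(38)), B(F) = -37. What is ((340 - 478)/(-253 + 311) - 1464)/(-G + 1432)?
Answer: -71030925/69268733 ≈ -1.0254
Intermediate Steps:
G = 10021/5011 (G = 2 + 1/(-4974 - 37) = 2 + 1/(-5011) = 2 - 1/5011 = 10021/5011 ≈ 1.9998)
((340 - 478)/(-253 + 311) - 1464)/(-G + 1432) = ((340 - 478)/(-253 + 311) - 1464)/(-1*10021/5011 + 1432) = (-138/58 - 1464)/(-10021/5011 + 1432) = (-138*1/58 - 1464)/(7165731/5011) = (-69/29 - 1464)*(5011/7165731) = -42525/29*5011/7165731 = -71030925/69268733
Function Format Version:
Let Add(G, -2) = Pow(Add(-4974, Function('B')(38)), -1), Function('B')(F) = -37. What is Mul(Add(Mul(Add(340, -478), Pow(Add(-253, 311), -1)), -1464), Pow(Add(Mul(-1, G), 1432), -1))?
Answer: Rational(-71030925, 69268733) ≈ -1.0254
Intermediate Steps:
G = Rational(10021, 5011) (G = Add(2, Pow(Add(-4974, -37), -1)) = Add(2, Pow(-5011, -1)) = Add(2, Rational(-1, 5011)) = Rational(10021, 5011) ≈ 1.9998)
Mul(Add(Mul(Add(340, -478), Pow(Add(-253, 311), -1)), -1464), Pow(Add(Mul(-1, G), 1432), -1)) = Mul(Add(Mul(Add(340, -478), Pow(Add(-253, 311), -1)), -1464), Pow(Add(Mul(-1, Rational(10021, 5011)), 1432), -1)) = Mul(Add(Mul(-138, Pow(58, -1)), -1464), Pow(Add(Rational(-10021, 5011), 1432), -1)) = Mul(Add(Mul(-138, Rational(1, 58)), -1464), Pow(Rational(7165731, 5011), -1)) = Mul(Add(Rational(-69, 29), -1464), Rational(5011, 7165731)) = Mul(Rational(-42525, 29), Rational(5011, 7165731)) = Rational(-71030925, 69268733)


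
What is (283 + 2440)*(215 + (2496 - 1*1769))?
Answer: 2565066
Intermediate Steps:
(283 + 2440)*(215 + (2496 - 1*1769)) = 2723*(215 + (2496 - 1769)) = 2723*(215 + 727) = 2723*942 = 2565066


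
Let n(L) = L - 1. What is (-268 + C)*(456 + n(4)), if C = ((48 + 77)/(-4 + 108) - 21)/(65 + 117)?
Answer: -2329316217/18928 ≈ -1.2306e+5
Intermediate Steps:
n(L) = -1 + L
C = -2059/18928 (C = (125/104 - 21)/182 = (125*(1/104) - 21)*(1/182) = (125/104 - 21)*(1/182) = -2059/104*1/182 = -2059/18928 ≈ -0.10878)
(-268 + C)*(456 + n(4)) = (-268 - 2059/18928)*(456 + (-1 + 4)) = -5074763*(456 + 3)/18928 = -5074763/18928*459 = -2329316217/18928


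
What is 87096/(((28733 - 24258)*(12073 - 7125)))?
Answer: 21774/5535575 ≈ 0.0039335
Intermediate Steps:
87096/(((28733 - 24258)*(12073 - 7125))) = 87096/((4475*4948)) = 87096/22142300 = 87096*(1/22142300) = 21774/5535575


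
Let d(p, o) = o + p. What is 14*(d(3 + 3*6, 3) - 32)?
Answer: -112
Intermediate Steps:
14*(d(3 + 3*6, 3) - 32) = 14*((3 + (3 + 3*6)) - 32) = 14*((3 + (3 + 18)) - 32) = 14*((3 + 21) - 32) = 14*(24 - 32) = 14*(-8) = -112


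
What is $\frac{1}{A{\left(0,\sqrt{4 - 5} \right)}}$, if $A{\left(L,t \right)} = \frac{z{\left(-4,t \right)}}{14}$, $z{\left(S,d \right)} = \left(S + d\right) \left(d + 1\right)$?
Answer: $- \frac{35}{17} + \frac{21 i}{17} \approx -2.0588 + 1.2353 i$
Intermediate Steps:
$z{\left(S,d \right)} = \left(1 + d\right) \left(S + d\right)$ ($z{\left(S,d \right)} = \left(S + d\right) \left(1 + d\right) = \left(1 + d\right) \left(S + d\right)$)
$A{\left(L,t \right)} = - \frac{2}{7} - \frac{3 t}{14} + \frac{t^{2}}{14}$ ($A{\left(L,t \right)} = \frac{-4 + t + t^{2} - 4 t}{14} = \left(-4 + t^{2} - 3 t\right) \frac{1}{14} = - \frac{2}{7} - \frac{3 t}{14} + \frac{t^{2}}{14}$)
$\frac{1}{A{\left(0,\sqrt{4 - 5} \right)}} = \frac{1}{- \frac{2}{7} - \frac{3 \sqrt{4 - 5}}{14} + \frac{\left(\sqrt{4 - 5}\right)^{2}}{14}} = \frac{1}{- \frac{2}{7} - \frac{3 \sqrt{-1}}{14} + \frac{\left(\sqrt{-1}\right)^{2}}{14}} = \frac{1}{- \frac{2}{7} - \frac{3 i}{14} + \frac{i^{2}}{14}} = \frac{1}{- \frac{2}{7} - \frac{3 i}{14} + \frac{1}{14} \left(-1\right)} = \frac{1}{- \frac{2}{7} - \frac{3 i}{14} - \frac{1}{14}} = \frac{1}{- \frac{5}{14} - \frac{3 i}{14}} = \frac{98 \left(- \frac{5}{14} + \frac{3 i}{14}\right)}{17}$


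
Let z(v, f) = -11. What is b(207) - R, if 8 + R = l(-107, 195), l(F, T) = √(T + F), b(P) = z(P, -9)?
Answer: -3 - 2*√22 ≈ -12.381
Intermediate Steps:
b(P) = -11
l(F, T) = √(F + T)
R = -8 + 2*√22 (R = -8 + √(-107 + 195) = -8 + √88 = -8 + 2*√22 ≈ 1.3808)
b(207) - R = -11 - (-8 + 2*√22) = -11 + (8 - 2*√22) = -3 - 2*√22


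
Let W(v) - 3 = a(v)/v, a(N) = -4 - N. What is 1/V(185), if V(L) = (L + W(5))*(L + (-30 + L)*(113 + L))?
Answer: 1/8635025 ≈ 1.1581e-7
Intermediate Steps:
W(v) = 3 + (-4 - v)/v
V(L) = (6/5 + L)*(L + (-30 + L)*(113 + L)) (V(L) = (L + (2 - 4/5))*(L + (-30 + L)*(113 + L)) = (L + (2 - 4*⅕))*(L + (-30 + L)*(113 + L)) = (L + (2 - ⅘))*(L + (-30 + L)*(113 + L)) = (L + 6/5)*(L + (-30 + L)*(113 + L)) = (6/5 + L)*(L + (-30 + L)*(113 + L)))
1/V(185) = 1/(-4068 + 185³ - 16446/5*185 + (426/5)*185²) = 1/(-4068 + 6331625 - 608502 + (426/5)*34225) = 1/(-4068 + 6331625 - 608502 + 2915970) = 1/8635025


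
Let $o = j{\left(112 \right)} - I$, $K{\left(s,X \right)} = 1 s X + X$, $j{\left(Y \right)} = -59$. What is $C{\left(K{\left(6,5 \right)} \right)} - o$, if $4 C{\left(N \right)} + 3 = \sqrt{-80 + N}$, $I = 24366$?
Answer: $\frac{97697}{4} + \frac{3 i \sqrt{5}}{4} \approx 24424.0 + 1.6771 i$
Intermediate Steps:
$K{\left(s,X \right)} = X + X s$ ($K{\left(s,X \right)} = s X + X = X s + X = X + X s$)
$C{\left(N \right)} = - \frac{3}{4} + \frac{\sqrt{-80 + N}}{4}$
$o = -24425$ ($o = -59 - 24366 = -24425$)
$C{\left(K{\left(6,5 \right)} \right)} - o = \left(- \frac{3}{4} + \frac{\sqrt{-80 + 5 \left(1 + 6\right)}}{4}\right) - -24425 = \left(- \frac{3}{4} + \frac{\sqrt{-80 + 5 \cdot 7}}{4}\right) + 24425 = \left(- \frac{3}{4} + \frac{\sqrt{-80 + 35}}{4}\right) + 24425 = \left(- \frac{3}{4} + \frac{\sqrt{-45}}{4}\right) + 24425 = \left(- \frac{3}{4} + \frac{3 i \sqrt{5}}{4}\right) + 24425 = \frac{97697}{4} + \frac{3 i \sqrt{5}}{4}$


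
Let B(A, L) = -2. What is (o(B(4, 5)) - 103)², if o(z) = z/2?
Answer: 10816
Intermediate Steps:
o(z) = z/2 (o(z) = z*(½) = z/2)
(o(B(4, 5)) - 103)² = ((½)*(-2) - 103)² = (-1 - 103)² = (-104)² = 10816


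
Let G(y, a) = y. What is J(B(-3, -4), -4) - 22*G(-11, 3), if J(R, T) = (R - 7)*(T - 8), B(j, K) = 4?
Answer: 278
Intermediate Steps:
J(R, T) = (-8 + T)*(-7 + R) (J(R, T) = (-7 + R)*(-8 + T) = (-8 + T)*(-7 + R))
J(B(-3, -4), -4) - 22*G(-11, 3) = (56 - 8*4 - 7*(-4) + 4*(-4)) - 22*(-11) = (56 - 32 + 28 - 16) + 242 = 36 + 242 = 278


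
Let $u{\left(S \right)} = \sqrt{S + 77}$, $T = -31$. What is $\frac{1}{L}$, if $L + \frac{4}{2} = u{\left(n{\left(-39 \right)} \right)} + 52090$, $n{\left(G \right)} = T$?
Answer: $\frac{26044}{1356579849} - \frac{\sqrt{46}}{2713159698} \approx 1.9196 \cdot 10^{-5}$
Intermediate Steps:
$n{\left(G \right)} = -31$
$u{\left(S \right)} = \sqrt{77 + S}$
$L = 52088 + \sqrt{46}$ ($L = -2 + \left(\sqrt{77 - 31} + 52090\right) = -2 + \left(\sqrt{46} + 52090\right) = -2 + \left(52090 + \sqrt{46}\right) = 52088 + \sqrt{46} \approx 52095.0$)
$\frac{1}{L} = \frac{1}{52088 + \sqrt{46}}$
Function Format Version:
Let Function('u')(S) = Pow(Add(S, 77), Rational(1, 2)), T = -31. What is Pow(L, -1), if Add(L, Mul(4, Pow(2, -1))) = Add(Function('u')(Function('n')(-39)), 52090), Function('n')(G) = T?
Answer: Add(Rational(26044, 1356579849), Mul(Rational(-1, 2713159698), Pow(46, Rational(1, 2)))) ≈ 1.9196e-5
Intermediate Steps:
Function('n')(G) = -31
Function('u')(S) = Pow(Add(77, S), Rational(1, 2))
L = Add(52088, Pow(46, Rational(1, 2))) (L = Add(-2, Add(Pow(Add(77, -31), Rational(1, 2)), 52090)) = Add(-2, Add(Pow(46, Rational(1, 2)), 52090)) = Add(-2, Add(52090, Pow(46, Rational(1, 2)))) = Add(52088, Pow(46, Rational(1, 2))) ≈ 52095.)
Pow(L, -1) = Pow(Add(52088, Pow(46, Rational(1, 2))), -1)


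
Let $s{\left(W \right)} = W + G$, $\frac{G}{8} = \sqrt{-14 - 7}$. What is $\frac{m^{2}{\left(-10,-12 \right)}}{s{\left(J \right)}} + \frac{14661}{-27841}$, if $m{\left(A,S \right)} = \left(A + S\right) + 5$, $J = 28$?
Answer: $\frac{6931813}{2115916} - \frac{289 i \sqrt{21}}{266} \approx 3.276 - 4.9788 i$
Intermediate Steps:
$m{\left(A,S \right)} = 5 + A + S$
$G = 8 i \sqrt{21}$ ($G = 8 \sqrt{-14 - 7} = 8 \sqrt{-21} = 8 i \sqrt{21} \approx 36.661 i$)
$s{\left(W \right)} = W + 8 i \sqrt{21}$
$\frac{m^{2}{\left(-10,-12 \right)}}{s{\left(J \right)}} + \frac{14661}{-27841} = \frac{\left(5 - 10 - 12\right)^{2}}{28 + 8 i \sqrt{21}} + \frac{14661}{-27841} = \frac{\left(-17\right)^{2}}{28 + 8 i \sqrt{21}} + 14661 \left(- \frac{1}{27841}\right) = \frac{289}{28 + 8 i \sqrt{21}} - \frac{14661}{27841} = - \frac{14661}{27841} + \frac{289}{28 + 8 i \sqrt{21}}$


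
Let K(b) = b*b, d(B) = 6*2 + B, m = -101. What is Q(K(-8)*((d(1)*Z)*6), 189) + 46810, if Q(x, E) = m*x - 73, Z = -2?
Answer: 1055121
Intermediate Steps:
d(B) = 12 + B
K(b) = b²
Q(x, E) = -73 - 101*x (Q(x, E) = -101*x - 73 = -73 - 101*x)
Q(K(-8)*((d(1)*Z)*6), 189) + 46810 = (-73 - 101*(-8)²*((12 + 1)*(-2))*6) + 46810 = (-73 - 6464*(13*(-2))*6) + 46810 = (-73 - 6464*(-26*6)) + 46810 = (-73 - 6464*(-156)) + 46810 = (-73 - 101*(-9984)) + 46810 = (-73 + 1008384) + 46810 = 1008311 + 46810 = 1055121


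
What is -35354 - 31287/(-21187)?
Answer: -749013911/21187 ≈ -35353.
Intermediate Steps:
-35354 - 31287/(-21187) = -35354 - 31287*(-1)/21187 = -35354 - 1*(-31287/21187) = -35354 + 31287/21187 = -749013911/21187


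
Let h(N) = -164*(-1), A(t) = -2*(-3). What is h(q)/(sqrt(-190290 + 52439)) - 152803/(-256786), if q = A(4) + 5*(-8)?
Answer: 152803/256786 - 164*I*sqrt(137851)/137851 ≈ 0.59506 - 0.44171*I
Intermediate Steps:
A(t) = 6
q = -34 (q = 6 + 5*(-8) = 6 - 40 = -34)
h(N) = 164
h(q)/(sqrt(-190290 + 52439)) - 152803/(-256786) = 164/(sqrt(-190290 + 52439)) - 152803/(-256786) = 164/(sqrt(-137851)) - 152803*(-1/256786) = 164/((I*sqrt(137851))) + 152803/256786 = 164*(-I*sqrt(137851)/137851) + 152803/256786 = -164*I*sqrt(137851)/137851 + 152803/256786 = 152803/256786 - 164*I*sqrt(137851)/137851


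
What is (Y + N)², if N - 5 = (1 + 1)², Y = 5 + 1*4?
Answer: 324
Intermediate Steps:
Y = 9 (Y = 5 + 4 = 9)
N = 9 (N = 5 + (1 + 1)² = 5 + 2² = 5 + 4 = 9)
(Y + N)² = (9 + 9)² = 18² = 324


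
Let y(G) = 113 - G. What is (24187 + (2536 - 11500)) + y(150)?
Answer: 15186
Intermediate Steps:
(24187 + (2536 - 11500)) + y(150) = (24187 + (2536 - 11500)) + (113 - 1*150) = (24187 - 8964) + (113 - 150) = 15223 - 37 = 15186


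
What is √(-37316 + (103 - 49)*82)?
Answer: 2*I*√8222 ≈ 181.35*I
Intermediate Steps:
√(-37316 + (103 - 49)*82) = √(-37316 + 54*82) = √(-37316 + 4428) = √(-32888) = 2*I*√8222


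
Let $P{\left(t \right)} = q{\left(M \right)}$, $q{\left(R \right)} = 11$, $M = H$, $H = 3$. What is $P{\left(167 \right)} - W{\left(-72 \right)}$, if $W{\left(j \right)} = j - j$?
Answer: $11$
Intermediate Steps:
$M = 3$
$P{\left(t \right)} = 11$
$W{\left(j \right)} = 0$
$P{\left(167 \right)} - W{\left(-72 \right)} = 11 - 0 = 11 + 0 = 11$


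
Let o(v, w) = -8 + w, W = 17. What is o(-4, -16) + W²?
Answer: 265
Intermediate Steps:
o(-4, -16) + W² = (-8 - 16) + 17² = -24 + 289 = 265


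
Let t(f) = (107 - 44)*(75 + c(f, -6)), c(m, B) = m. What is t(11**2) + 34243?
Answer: 46591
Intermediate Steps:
t(f) = 4725 + 63*f (t(f) = (107 - 44)*(75 + f) = 63*(75 + f) = 4725 + 63*f)
t(11**2) + 34243 = (4725 + 63*11**2) + 34243 = (4725 + 63*121) + 34243 = (4725 + 7623) + 34243 = 12348 + 34243 = 46591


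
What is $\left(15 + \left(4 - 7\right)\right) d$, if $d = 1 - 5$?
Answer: $-48$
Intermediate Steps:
$d = -4$ ($d = 1 - 5 = -4$)
$\left(15 + \left(4 - 7\right)\right) d = \left(15 + \left(4 - 7\right)\right) \left(-4\right) = \left(15 - 3\right) \left(-4\right) = 12 \left(-4\right) = -48$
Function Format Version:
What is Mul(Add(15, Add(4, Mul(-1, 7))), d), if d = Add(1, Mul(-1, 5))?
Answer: -48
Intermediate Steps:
d = -4 (d = Add(1, -5) = -4)
Mul(Add(15, Add(4, Mul(-1, 7))), d) = Mul(Add(15, Add(4, Mul(-1, 7))), -4) = Mul(Add(15, Add(4, -7)), -4) = Mul(Add(15, -3), -4) = Mul(12, -4) = -48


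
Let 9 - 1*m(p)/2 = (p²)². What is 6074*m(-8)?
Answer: -49648876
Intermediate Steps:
m(p) = 18 - 2*p⁴
6074*m(-8) = 6074*(18 - 2*(-8)⁴) = 6074*(18 - 2*4096) = 6074*(18 - 8192) = 6074*(-8174) = -49648876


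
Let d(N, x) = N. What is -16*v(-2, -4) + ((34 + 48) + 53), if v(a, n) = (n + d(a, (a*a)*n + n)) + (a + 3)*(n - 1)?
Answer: 311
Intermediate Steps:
v(a, n) = a + n + (-1 + n)*(3 + a) (v(a, n) = (n + a) + (a + 3)*(n - 1) = (a + n) + (3 + a)*(-1 + n) = (a + n) + (-1 + n)*(3 + a) = a + n + (-1 + n)*(3 + a))
-16*v(-2, -4) + ((34 + 48) + 53) = -16*(-3 + 4*(-4) - 2*(-4)) + ((34 + 48) + 53) = -16*(-3 - 16 + 8) + (82 + 53) = -16*(-11) + 135 = 176 + 135 = 311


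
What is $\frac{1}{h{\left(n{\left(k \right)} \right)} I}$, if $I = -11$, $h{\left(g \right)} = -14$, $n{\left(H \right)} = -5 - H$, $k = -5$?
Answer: $\frac{1}{154} \approx 0.0064935$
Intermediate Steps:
$\frac{1}{h{\left(n{\left(k \right)} \right)} I} = \frac{1}{\left(-14\right) \left(-11\right)} = \frac{1}{154}$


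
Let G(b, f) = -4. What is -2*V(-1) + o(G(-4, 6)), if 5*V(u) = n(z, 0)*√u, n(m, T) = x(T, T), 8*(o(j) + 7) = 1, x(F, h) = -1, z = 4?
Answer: -55/8 + 2*I/5 ≈ -6.875 + 0.4*I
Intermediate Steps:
o(j) = -55/8 (o(j) = -7 + (⅛)*1 = -7 + ⅛ = -55/8)
n(m, T) = -1
V(u) = -√u/5 (V(u) = (-√u)/5 = -√u/5)
-2*V(-1) + o(G(-4, 6)) = -(-2)*√(-1)/5 - 55/8 = -(-2)*I/5 - 55/8 = 2*I/5 - 55/8 = -55/8 + 2*I/5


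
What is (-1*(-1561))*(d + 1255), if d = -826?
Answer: 669669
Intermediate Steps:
(-1*(-1561))*(d + 1255) = (-1*(-1561))*(-826 + 1255) = 1561*429 = 669669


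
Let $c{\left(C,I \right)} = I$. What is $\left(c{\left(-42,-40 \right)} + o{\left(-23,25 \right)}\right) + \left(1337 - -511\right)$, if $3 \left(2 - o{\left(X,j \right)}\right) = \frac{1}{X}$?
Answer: $\frac{124891}{69} \approx 1810.0$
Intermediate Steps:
$o{\left(X,j \right)} = 2 - \frac{1}{3 X}$
$\left(c{\left(-42,-40 \right)} + o{\left(-23,25 \right)}\right) + \left(1337 - -511\right) = \left(-40 + \left(2 - \frac{1}{3 \left(-23\right)}\right)\right) + \left(1337 - -511\right) = \left(-40 + \left(2 - - \frac{1}{69}\right)\right) + \left(1337 + 511\right) = \left(-40 + \left(2 + \frac{1}{69}\right)\right) + 1848 = \left(-40 + \frac{139}{69}\right) + 1848 = - \frac{2621}{69} + 1848 = \frac{124891}{69}$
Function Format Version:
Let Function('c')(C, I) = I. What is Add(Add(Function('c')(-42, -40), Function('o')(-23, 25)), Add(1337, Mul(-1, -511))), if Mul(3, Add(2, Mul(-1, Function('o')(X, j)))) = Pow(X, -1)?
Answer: Rational(124891, 69) ≈ 1810.0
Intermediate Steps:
Function('o')(X, j) = Add(2, Mul(Rational(-1, 3), Pow(X, -1)))
Add(Add(Function('c')(-42, -40), Function('o')(-23, 25)), Add(1337, Mul(-1, -511))) = Add(Add(-40, Add(2, Mul(Rational(-1, 3), Pow(-23, -1)))), Add(1337, Mul(-1, -511))) = Add(Add(-40, Add(2, Mul(Rational(-1, 3), Rational(-1, 23)))), Add(1337, 511)) = Add(Add(-40, Add(2, Rational(1, 69))), 1848) = Add(Add(-40, Rational(139, 69)), 1848) = Add(Rational(-2621, 69), 1848) = Rational(124891, 69)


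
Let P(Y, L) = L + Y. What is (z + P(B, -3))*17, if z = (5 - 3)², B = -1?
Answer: 0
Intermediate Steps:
z = 4 (z = 2² = 4)
(z + P(B, -3))*17 = (4 + (-3 - 1))*17 = (4 - 4)*17 = 0*17 = 0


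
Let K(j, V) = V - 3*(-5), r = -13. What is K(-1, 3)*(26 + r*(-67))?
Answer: 16146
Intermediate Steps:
K(j, V) = 15 + V (K(j, V) = V + 15 = 15 + V)
K(-1, 3)*(26 + r*(-67)) = (15 + 3)*(26 - 13*(-67)) = 18*(26 + 871) = 18*897 = 16146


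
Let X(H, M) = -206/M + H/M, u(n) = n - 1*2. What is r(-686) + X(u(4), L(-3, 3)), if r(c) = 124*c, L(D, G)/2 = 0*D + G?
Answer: -85098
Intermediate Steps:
u(n) = -2 + n (u(n) = n - 2 = -2 + n)
L(D, G) = 2*G (L(D, G) = 2*(0*D + G) = 2*(0 + G) = 2*G)
r(-686) + X(u(4), L(-3, 3)) = 124*(-686) + (-206 + (-2 + 4))/((2*3)) = -85064 + (-206 + 2)/6 = -85064 + (⅙)*(-204) = -85064 - 34 = -85098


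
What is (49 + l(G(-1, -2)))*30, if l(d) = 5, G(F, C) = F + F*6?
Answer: 1620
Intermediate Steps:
G(F, C) = 7*F (G(F, C) = F + 6*F = 7*F)
(49 + l(G(-1, -2)))*30 = (49 + 5)*30 = 54*30 = 1620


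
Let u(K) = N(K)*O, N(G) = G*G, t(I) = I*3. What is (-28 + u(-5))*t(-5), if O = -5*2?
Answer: 4170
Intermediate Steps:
t(I) = 3*I
O = -10
N(G) = G²
u(K) = -10*K² (u(K) = K²*(-10) = -10*K²)
(-28 + u(-5))*t(-5) = (-28 - 10*(-5)²)*(3*(-5)) = (-28 - 10*25)*(-15) = (-28 - 250)*(-15) = -278*(-15) = 4170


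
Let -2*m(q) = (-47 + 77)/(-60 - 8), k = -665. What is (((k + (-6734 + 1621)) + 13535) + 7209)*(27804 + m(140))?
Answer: 14148010821/34 ≈ 4.1612e+8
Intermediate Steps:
m(q) = 15/68 (m(q) = -(-47 + 77)/(2*(-60 - 8)) = -15/(-68) = -15*(-1)/68 = -½*(-15/34) = 15/68)
(((k + (-6734 + 1621)) + 13535) + 7209)*(27804 + m(140)) = (((-665 + (-6734 + 1621)) + 13535) + 7209)*(27804 + 15/68) = (((-665 - 5113) + 13535) + 7209)*(1890687/68) = ((-5778 + 13535) + 7209)*(1890687/68) = (7757 + 7209)*(1890687/68) = 14966*(1890687/68) = 14148010821/34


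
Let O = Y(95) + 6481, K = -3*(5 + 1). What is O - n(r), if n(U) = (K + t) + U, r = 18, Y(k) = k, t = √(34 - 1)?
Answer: 6576 - √33 ≈ 6570.3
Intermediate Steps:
t = √33 ≈ 5.7446
K = -18 (K = -3*6 = -18)
n(U) = -18 + U + √33 (n(U) = (-18 + √33) + U = -18 + U + √33)
O = 6576 (O = 95 + 6481 = 6576)
O - n(r) = 6576 - (-18 + 18 + √33) = 6576 - √33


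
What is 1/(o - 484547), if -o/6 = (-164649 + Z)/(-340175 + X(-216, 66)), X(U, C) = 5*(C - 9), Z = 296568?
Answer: -169945/82345944158 ≈ -2.0638e-6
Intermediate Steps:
X(U, C) = -45 + 5*C (X(U, C) = 5*(-9 + C) = -45 + 5*C)
o = 395757/169945 (o = -6*(-164649 + 296568)/(-340175 + (-45 + 5*66)) = -791514/(-340175 + (-45 + 330)) = -791514/(-340175 + 285) = -791514/(-339890) = -791514*(-1)/339890 = -6*(-131919/339890) = 395757/169945 ≈ 2.3287)
1/(o - 484547) = 1/(395757/169945 - 484547) = 1/(-82345944158/169945) = -169945/82345944158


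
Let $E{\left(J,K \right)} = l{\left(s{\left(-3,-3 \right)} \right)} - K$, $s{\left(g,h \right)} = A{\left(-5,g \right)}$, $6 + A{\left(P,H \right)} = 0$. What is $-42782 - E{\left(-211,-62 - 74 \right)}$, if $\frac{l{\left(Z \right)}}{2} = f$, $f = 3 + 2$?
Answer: $-42928$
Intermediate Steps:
$A{\left(P,H \right)} = -6$ ($A{\left(P,H \right)} = -6 + 0 = -6$)
$f = 5$
$s{\left(g,h \right)} = -6$
$l{\left(Z \right)} = 10$ ($l{\left(Z \right)} = 2 \cdot 5 = 10$)
$E{\left(J,K \right)} = 10 - K$
$-42782 - E{\left(-211,-62 - 74 \right)} = -42782 - \left(10 - \left(-62 - 74\right)\right) = -42782 - \left(10 - -136\right) = -42782 - \left(10 + 136\right) = -42782 - 146 = -42928$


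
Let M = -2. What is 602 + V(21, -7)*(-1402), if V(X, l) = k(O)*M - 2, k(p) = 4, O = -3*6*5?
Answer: 14622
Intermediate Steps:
O = -90 (O = -18*5 = -90)
V(X, l) = -10 (V(X, l) = 4*(-2) - 2 = -8 - 2 = -10)
602 + V(21, -7)*(-1402) = 602 - 10*(-1402) = 602 + 14020 = 14622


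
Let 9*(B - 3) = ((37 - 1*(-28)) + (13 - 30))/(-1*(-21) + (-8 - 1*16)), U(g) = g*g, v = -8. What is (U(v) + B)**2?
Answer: 344569/81 ≈ 4253.9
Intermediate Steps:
U(g) = g**2
B = 11/9 (B = 3 + (((37 - 1*(-28)) + (13 - 30))/(-1*(-21) + (-8 - 1*16)))/9 = 3 + (((37 + 28) - 17)/(21 + (-8 - 16)))/9 = 3 + ((65 - 17)/(21 - 24))/9 = 3 + (48/(-3))/9 = 3 + (48*(-1/3))/9 = 3 + (1/9)*(-16) = 3 - 16/9 = 11/9 ≈ 1.2222)
(U(v) + B)**2 = ((-8)**2 + 11/9)**2 = (64 + 11/9)**2 = (587/9)**2 = 344569/81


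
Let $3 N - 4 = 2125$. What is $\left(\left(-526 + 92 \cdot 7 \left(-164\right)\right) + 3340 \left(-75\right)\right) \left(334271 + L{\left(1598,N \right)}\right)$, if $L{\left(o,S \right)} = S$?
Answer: $- \frac{358404524764}{3} \approx -1.1947 \cdot 10^{11}$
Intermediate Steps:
$N = \frac{2129}{3}$ ($N = \frac{4}{3} + \frac{1}{3} \cdot 2125 = \frac{4}{3} + \frac{2125}{3} = \frac{2129}{3} \approx 709.67$)
$\left(\left(-526 + 92 \cdot 7 \left(-164\right)\right) + 3340 \left(-75\right)\right) \left(334271 + L{\left(1598,N \right)}\right) = \left(\left(-526 + 92 \cdot 7 \left(-164\right)\right) + 3340 \left(-75\right)\right) \left(334271 + \frac{2129}{3}\right) = \left(\left(-526 + 644 \left(-164\right)\right) - 250500\right) \frac{1004942}{3} = \left(\left(-526 - 105616\right) - 250500\right) \frac{1004942}{3} = \left(-106142 - 250500\right) \frac{1004942}{3} = \left(-356642\right) \frac{1004942}{3} = - \frac{358404524764}{3}$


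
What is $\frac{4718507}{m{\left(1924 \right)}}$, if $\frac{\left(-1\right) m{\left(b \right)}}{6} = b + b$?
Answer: $- \frac{4718507}{23088} \approx -204.37$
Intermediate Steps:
$m{\left(b \right)} = - 12 b$ ($m{\left(b \right)} = - 6 \left(b + b\right) = - 6 \cdot 2 b = - 12 b$)
$\frac{4718507}{m{\left(1924 \right)}} = \frac{4718507}{\left(-12\right) 1924} = \frac{4718507}{-23088} = 4718507 \left(- \frac{1}{23088}\right) = - \frac{4718507}{23088}$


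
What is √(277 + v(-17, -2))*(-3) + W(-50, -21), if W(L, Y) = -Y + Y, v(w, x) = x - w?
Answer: -6*√73 ≈ -51.264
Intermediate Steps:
W(L, Y) = 0
√(277 + v(-17, -2))*(-3) + W(-50, -21) = √(277 + (-2 - 1*(-17)))*(-3) + 0 = √(277 + (-2 + 17))*(-3) + 0 = √(277 + 15)*(-3) + 0 = √292*(-3) + 0 = (2*√73)*(-3) + 0 = -6*√73 + 0 = -6*√73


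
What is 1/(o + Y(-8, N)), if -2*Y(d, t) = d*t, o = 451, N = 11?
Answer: 1/495 ≈ 0.0020202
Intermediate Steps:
Y(d, t) = -d*t/2
1/(o + Y(-8, N)) = 1/(451 - ½*(-8)*11) = 1/(451 + 44) = 1/495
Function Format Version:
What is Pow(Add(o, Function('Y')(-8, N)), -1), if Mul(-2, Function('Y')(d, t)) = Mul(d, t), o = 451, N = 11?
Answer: Rational(1, 495) ≈ 0.0020202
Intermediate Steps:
Function('Y')(d, t) = Mul(Rational(-1, 2), d, t) (Function('Y')(d, t) = Mul(Rational(-1, 2), Mul(d, t)) = Mul(Rational(-1, 2), d, t))
Pow(Add(o, Function('Y')(-8, N)), -1) = Pow(Add(451, Mul(Rational(-1, 2), -8, 11)), -1) = Pow(Add(451, 44), -1) = Pow(495, -1) = Rational(1, 495)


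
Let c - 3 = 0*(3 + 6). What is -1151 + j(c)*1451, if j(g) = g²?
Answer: 11908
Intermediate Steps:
c = 3 (c = 3 + 0*(3 + 6) = 3 + 0*9 = 3 + 0 = 3)
-1151 + j(c)*1451 = -1151 + 3²*1451 = -1151 + 9*1451 = -1151 + 13059 = 11908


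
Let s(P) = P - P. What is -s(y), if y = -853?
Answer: 0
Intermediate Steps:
s(P) = 0
-s(y) = -1*0 = 0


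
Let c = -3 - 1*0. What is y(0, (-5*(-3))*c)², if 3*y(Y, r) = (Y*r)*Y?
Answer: 0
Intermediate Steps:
c = -3 (c = -3 + 0 = -3)
y(Y, r) = r*Y²/3 (y(Y, r) = ((Y*r)*Y)/3 = (r*Y²)/3 = r*Y²/3)
y(0, (-5*(-3))*c)² = ((⅓)*(-5*(-3)*(-3))*0²)² = ((⅓)*(15*(-3))*0)² = ((⅓)*(-45)*0)² = 0² = 0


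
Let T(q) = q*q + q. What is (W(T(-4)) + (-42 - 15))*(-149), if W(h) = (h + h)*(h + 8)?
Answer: -63027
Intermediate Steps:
T(q) = q + q**2 (T(q) = q**2 + q = q + q**2)
W(h) = 2*h*(8 + h) (W(h) = (2*h)*(8 + h) = 2*h*(8 + h))
(W(T(-4)) + (-42 - 15))*(-149) = (2*(-4*(1 - 4))*(8 - 4*(1 - 4)) + (-42 - 15))*(-149) = (2*(-4*(-3))*(8 - 4*(-3)) - 57)*(-149) = (2*12*(8 + 12) - 57)*(-149) = (2*12*20 - 57)*(-149) = (480 - 57)*(-149) = 423*(-149) = -63027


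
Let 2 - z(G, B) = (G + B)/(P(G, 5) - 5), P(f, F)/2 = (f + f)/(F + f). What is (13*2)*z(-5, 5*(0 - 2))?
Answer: nan ≈ nan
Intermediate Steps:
P(f, F) = 4*f/(F + f) (P(f, F) = 2*((f + f)/(F + f)) = 2*((2*f)/(F + f)) = 2*(2*f/(F + f)) = 4*f/(F + f))
z(G, B) = 2 - (B + G)/(-5 + 4*G/(5 + G)) (z(G, B) = 2 - (G + B)/(4*G/(5 + G) - 5) = 2 - (B + G)/(-5 + 4*G/(5 + G)))
(13*2)*z(-5, 5*(0 - 2)) = (13*2)*((8*(-5) - (5 - 5)*(10 + 5*(0 - 2) - 5))/(-25 - 1*(-5))) = 26*((-40 - 1*0*(10 + 5*(-2) - 5))/(-25 + 5)) = 26*((-40 - 1*0*(10 - 10 - 5))/(-20)) = 26*(-(-40 - 1*0*(-5))/20) = 26*(-(-40 + 0)/20) = 26*(-1/20*(-40)) = 26*2 = 52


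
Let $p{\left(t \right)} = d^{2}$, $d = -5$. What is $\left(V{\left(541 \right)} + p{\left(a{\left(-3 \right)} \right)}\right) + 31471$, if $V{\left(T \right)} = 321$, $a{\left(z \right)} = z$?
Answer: $31817$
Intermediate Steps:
$p{\left(t \right)} = 25$ ($p{\left(t \right)} = \left(-5\right)^{2} = 25$)
$\left(V{\left(541 \right)} + p{\left(a{\left(-3 \right)} \right)}\right) + 31471 = \left(321 + 25\right) + 31471 = 346 + 31471 = 31817$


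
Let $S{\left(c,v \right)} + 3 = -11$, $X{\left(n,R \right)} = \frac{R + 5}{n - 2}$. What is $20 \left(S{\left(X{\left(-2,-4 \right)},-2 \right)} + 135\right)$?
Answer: $2420$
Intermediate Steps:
$X{\left(n,R \right)} = \frac{5 + R}{-2 + n}$
$S{\left(c,v \right)} = -14$ ($S{\left(c,v \right)} = -3 - 11 = -14$)
$20 \left(S{\left(X{\left(-2,-4 \right)},-2 \right)} + 135\right) = 20 \left(-14 + 135\right) = 20 \cdot 121 = 2420$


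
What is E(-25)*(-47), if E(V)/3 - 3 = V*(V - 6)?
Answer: -109698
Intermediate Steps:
E(V) = 9 + 3*V*(-6 + V) (E(V) = 9 + 3*(V*(V - 6)) = 9 + 3*(V*(-6 + V)) = 9 + 3*V*(-6 + V))
E(-25)*(-47) = (9 - 18*(-25) + 3*(-25)²)*(-47) = (9 + 450 + 3*625)*(-47) = (9 + 450 + 1875)*(-47) = 2334*(-47) = -109698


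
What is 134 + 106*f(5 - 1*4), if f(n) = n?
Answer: 240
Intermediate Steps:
134 + 106*f(5 - 1*4) = 134 + 106*(5 - 1*4) = 134 + 106*(5 - 4) = 134 + 106*1 = 134 + 106 = 240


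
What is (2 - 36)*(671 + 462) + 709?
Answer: -37813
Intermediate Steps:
(2 - 36)*(671 + 462) + 709 = -34*1133 + 709 = -38522 + 709 = -37813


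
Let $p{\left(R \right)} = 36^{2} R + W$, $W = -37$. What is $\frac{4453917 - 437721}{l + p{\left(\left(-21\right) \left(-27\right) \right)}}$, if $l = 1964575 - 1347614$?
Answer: $\frac{1004049}{337939} \approx 2.9711$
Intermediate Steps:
$l = 616961$ ($l = 1964575 - 1347614 = 616961$)
$p{\left(R \right)} = -37 + 1296 R$ ($p{\left(R \right)} = 36^{2} R - 37 = 1296 R - 37 = -37 + 1296 R$)
$\frac{4453917 - 437721}{l + p{\left(\left(-21\right) \left(-27\right) \right)}} = \frac{4453917 - 437721}{616961 - \left(37 - 1296 \left(\left(-21\right) \left(-27\right)\right)\right)} = \frac{4016196}{616961 + \left(-37 + 1296 \cdot 567\right)} = \frac{4016196}{616961 + \left(-37 + 734832\right)} = \frac{4016196}{616961 + 734795} = \frac{4016196}{1351756} = 4016196 \cdot \frac{1}{1351756} = \frac{1004049}{337939}$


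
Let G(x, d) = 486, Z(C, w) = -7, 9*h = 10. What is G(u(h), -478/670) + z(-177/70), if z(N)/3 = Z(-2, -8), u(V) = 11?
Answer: 465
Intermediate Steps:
h = 10/9 (h = (⅑)*10 = 10/9 ≈ 1.1111)
z(N) = -21 (z(N) = 3*(-7) = -21)
G(u(h), -478/670) + z(-177/70) = 486 - 21 = 465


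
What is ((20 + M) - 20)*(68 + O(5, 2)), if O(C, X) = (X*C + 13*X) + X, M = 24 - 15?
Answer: 954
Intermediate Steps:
M = 9
O(C, X) = 14*X + C*X (O(C, X) = (C*X + 13*X) + X = (13*X + C*X) + X = 14*X + C*X)
((20 + M) - 20)*(68 + O(5, 2)) = ((20 + 9) - 20)*(68 + 2*(14 + 5)) = (29 - 20)*(68 + 2*19) = 9*(68 + 38) = 9*106 = 954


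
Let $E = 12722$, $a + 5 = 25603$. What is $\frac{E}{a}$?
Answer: $\frac{6361}{12799} \approx 0.49699$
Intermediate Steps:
$a = 25598$ ($a = -5 + 25603 = 25598$)
$\frac{E}{a} = \frac{12722}{25598} = 12722 \cdot \frac{1}{25598} = \frac{6361}{12799}$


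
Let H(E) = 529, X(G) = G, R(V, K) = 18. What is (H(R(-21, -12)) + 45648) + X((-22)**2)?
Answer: 46661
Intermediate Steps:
(H(R(-21, -12)) + 45648) + X((-22)**2) = (529 + 45648) + (-22)**2 = 46177 + 484 = 46661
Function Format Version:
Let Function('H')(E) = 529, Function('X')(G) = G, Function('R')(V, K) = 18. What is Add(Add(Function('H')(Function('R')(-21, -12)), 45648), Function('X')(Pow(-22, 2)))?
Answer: 46661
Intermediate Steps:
Add(Add(Function('H')(Function('R')(-21, -12)), 45648), Function('X')(Pow(-22, 2))) = Add(Add(529, 45648), Pow(-22, 2)) = Add(46177, 484) = 46661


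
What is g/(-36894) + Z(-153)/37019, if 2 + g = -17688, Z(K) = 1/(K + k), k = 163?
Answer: 3274348997/6828894930 ≈ 0.47948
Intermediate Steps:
Z(K) = 1/(163 + K) (Z(K) = 1/(K + 163) = 1/(163 + K))
g = -17690 (g = -2 - 17688 = -17690)
g/(-36894) + Z(-153)/37019 = -17690/(-36894) + 1/((163 - 153)*37019) = -17690*(-1/36894) + (1/37019)/10 = 8845/18447 + (1/10)*(1/37019) = 8845/18447 + 1/370190 = 3274348997/6828894930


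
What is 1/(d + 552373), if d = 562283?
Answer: 1/1114656 ≈ 8.9714e-7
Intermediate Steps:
1/(d + 552373) = 1/(562283 + 552373) = 1/1114656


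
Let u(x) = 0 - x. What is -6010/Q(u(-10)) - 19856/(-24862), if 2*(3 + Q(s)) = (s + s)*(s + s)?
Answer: -72754494/2448907 ≈ -29.709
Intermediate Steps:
u(x) = -x
Q(s) = -3 + 2*s**2 (Q(s) = -3 + ((s + s)*(s + s))/2 = -3 + ((2*s)*(2*s))/2 = -3 + (4*s**2)/2 = -3 + 2*s**2)
-6010/Q(u(-10)) - 19856/(-24862) = -6010/(-3 + 2*(-1*(-10))**2) - 19856/(-24862) = -6010/(-3 + 2*10**2) - 19856*(-1/24862) = -6010/(-3 + 2*100) + 9928/12431 = -6010/(-3 + 200) + 9928/12431 = -6010/197 + 9928/12431 = -72754494/2448907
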